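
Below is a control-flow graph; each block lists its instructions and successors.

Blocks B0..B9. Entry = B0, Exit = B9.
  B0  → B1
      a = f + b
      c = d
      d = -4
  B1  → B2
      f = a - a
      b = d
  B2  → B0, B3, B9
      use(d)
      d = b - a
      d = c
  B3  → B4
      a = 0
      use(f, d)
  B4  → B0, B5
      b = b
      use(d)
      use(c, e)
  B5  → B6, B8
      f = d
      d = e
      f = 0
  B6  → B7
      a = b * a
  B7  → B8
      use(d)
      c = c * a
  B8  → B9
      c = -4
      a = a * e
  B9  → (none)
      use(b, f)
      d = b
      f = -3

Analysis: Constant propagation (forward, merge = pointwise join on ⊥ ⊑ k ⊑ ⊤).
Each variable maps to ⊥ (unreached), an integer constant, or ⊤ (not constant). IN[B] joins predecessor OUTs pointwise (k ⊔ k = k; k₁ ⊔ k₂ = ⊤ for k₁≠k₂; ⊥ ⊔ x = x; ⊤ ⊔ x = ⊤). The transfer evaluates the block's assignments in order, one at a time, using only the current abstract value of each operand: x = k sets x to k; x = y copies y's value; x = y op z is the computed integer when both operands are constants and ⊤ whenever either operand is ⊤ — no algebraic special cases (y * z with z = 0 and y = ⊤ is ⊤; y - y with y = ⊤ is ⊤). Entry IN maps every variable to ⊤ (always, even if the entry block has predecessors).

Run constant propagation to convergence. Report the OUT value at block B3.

Per-block solution:
  B0: | IN=(all ⊤) | OUT={d:-4; rest ⊤}
  B1: | IN={d:-4; rest ⊤} | OUT={b:-4, d:-4; rest ⊤}
  B2: | IN={b:-4, d:-4; rest ⊤} | OUT={b:-4; rest ⊤}
  B3: | IN={b:-4; rest ⊤} | OUT={a:0, b:-4; rest ⊤}
  B4: | IN={a:0, b:-4; rest ⊤} | OUT={a:0, b:-4; rest ⊤}
  B5: | IN={a:0, b:-4; rest ⊤} | OUT={a:0, b:-4, f:0; rest ⊤}
  B6: | IN={a:0, b:-4, f:0; rest ⊤} | OUT={a:0, b:-4, f:0; rest ⊤}
  B7: | IN={a:0, b:-4, f:0; rest ⊤} | OUT={a:0, b:-4, f:0; rest ⊤}
  B8: | IN={a:0, b:-4, f:0; rest ⊤} | OUT={b:-4, c:-4, f:0; rest ⊤}
  B9: | IN={b:-4; rest ⊤} | OUT={b:-4, d:-4, f:-3; rest ⊤}

Merge at B3: IN[B3] = OUT[B2] = {a: ⊤, b: -4, c: ⊤, d: ⊤, e: ⊤, f: ⊤}
Applying B3's transfer function to that IN value gives OUT[B3] (row B3 above).

Answer: {a: 0, b: -4, c: ⊤, d: ⊤, e: ⊤, f: ⊤}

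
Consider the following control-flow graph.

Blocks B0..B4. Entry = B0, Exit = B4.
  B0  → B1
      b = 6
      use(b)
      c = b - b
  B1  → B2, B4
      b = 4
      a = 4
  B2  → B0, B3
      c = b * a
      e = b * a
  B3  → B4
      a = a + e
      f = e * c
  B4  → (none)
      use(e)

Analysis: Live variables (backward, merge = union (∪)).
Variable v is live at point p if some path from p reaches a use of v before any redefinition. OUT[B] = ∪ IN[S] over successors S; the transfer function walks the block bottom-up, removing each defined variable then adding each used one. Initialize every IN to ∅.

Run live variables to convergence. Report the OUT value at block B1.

Answer: {a, b, e}

Trace:
Per-block solution:
  B0:  IN={e}  OUT={e}
  B1:  IN={e}  OUT={a, b, e}
  B2:  IN={a, b}  OUT={a, c, e}
  B3:  IN={a, c, e}  OUT={e}
  B4:  IN={e}  OUT={}

Merge at B1: OUT[B1] = IN[B2] ⊔ IN[B4] = {a, b, e}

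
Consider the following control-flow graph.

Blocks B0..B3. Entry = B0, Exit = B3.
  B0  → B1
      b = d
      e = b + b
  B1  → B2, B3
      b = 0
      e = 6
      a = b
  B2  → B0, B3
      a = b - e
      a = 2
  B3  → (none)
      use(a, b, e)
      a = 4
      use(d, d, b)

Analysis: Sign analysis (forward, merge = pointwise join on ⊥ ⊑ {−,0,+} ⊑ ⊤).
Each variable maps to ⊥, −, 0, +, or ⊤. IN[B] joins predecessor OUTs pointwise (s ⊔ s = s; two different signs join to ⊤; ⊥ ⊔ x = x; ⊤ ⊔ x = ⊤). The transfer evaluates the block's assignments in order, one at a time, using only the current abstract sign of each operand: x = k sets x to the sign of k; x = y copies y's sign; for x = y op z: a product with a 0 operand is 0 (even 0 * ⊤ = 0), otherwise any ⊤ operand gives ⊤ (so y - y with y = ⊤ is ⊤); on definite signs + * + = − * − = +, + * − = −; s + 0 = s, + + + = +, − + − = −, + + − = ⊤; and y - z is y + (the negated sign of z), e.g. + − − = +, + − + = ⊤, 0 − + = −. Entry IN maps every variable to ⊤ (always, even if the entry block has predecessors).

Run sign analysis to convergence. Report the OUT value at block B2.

Answer: {a: +, b: 0, c: ⊤, d: ⊤, e: +, f: ⊤}

Trace:
Fixpoint table:
  B0: | IN=(all ⊤) | OUT=(all ⊤)
  B1: | IN=(all ⊤) | OUT={a:0, b:0, e:+; rest ⊤}
  B2: | IN={a:0, b:0, e:+; rest ⊤} | OUT={a:+, b:0, e:+; rest ⊤}
  B3: | IN={b:0, e:+; rest ⊤} | OUT={a:+, b:0, e:+; rest ⊤}

Merge at B2: IN[B2] = OUT[B1] = {a: 0, b: 0, c: ⊤, d: ⊤, e: +, f: ⊤}
Applying B2's transfer function to that IN value gives OUT[B2] (row B2 above).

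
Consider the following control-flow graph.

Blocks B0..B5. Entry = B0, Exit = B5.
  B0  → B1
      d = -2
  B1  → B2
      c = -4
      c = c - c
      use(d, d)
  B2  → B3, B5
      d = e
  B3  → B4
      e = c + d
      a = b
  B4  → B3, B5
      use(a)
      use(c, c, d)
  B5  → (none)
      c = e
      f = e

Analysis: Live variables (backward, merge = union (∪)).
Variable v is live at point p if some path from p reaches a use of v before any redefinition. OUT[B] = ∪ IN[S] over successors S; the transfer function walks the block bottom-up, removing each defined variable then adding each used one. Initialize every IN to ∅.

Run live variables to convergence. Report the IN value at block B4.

Answer: {a, b, c, d, e}

Derivation:
Per-block solution:
  B0:   IN={b, e}   OUT={b, d, e}
  B1:   IN={b, d, e}   OUT={b, c, e}
  B2:   IN={b, c, e}   OUT={b, c, d, e}
  B3:   IN={b, c, d}   OUT={a, b, c, d, e}
  B4:   IN={a, b, c, d, e}   OUT={b, c, d, e}
  B5:   IN={e}   OUT={}

Merge at B4: OUT[B4] = IN[B3] ⊔ IN[B5] = {b, c, d, e}
Applying B4's transfer function to that OUT value gives IN[B4] (row B4 above).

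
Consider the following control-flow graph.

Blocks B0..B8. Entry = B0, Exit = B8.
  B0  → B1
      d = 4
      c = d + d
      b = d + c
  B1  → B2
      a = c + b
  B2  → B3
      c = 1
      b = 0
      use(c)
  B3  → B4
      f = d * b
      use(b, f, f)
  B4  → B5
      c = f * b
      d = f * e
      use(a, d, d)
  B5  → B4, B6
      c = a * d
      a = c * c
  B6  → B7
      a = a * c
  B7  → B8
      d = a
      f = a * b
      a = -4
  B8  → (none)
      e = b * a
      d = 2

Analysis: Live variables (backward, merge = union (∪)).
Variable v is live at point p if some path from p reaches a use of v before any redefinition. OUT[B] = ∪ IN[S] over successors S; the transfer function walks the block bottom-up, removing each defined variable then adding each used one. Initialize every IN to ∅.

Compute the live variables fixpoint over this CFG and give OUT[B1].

Answer: {a, d, e}

Working:
Fixpoint table:
  B0:  IN={e}  OUT={b, c, d, e}
  B1:  IN={b, c, d, e}  OUT={a, d, e}
  B2:  IN={a, d, e}  OUT={a, b, d, e}
  B3:  IN={a, b, d, e}  OUT={a, b, e, f}
  B4:  IN={a, b, e, f}  OUT={a, b, d, e, f}
  B5:  IN={a, b, d, e, f}  OUT={a, b, c, e, f}
  B6:  IN={a, b, c}  OUT={a, b}
  B7:  IN={a, b}  OUT={a, b}
  B8:  IN={a, b}  OUT={}

Merge at B1: OUT[B1] = IN[B2] = {a, d, e}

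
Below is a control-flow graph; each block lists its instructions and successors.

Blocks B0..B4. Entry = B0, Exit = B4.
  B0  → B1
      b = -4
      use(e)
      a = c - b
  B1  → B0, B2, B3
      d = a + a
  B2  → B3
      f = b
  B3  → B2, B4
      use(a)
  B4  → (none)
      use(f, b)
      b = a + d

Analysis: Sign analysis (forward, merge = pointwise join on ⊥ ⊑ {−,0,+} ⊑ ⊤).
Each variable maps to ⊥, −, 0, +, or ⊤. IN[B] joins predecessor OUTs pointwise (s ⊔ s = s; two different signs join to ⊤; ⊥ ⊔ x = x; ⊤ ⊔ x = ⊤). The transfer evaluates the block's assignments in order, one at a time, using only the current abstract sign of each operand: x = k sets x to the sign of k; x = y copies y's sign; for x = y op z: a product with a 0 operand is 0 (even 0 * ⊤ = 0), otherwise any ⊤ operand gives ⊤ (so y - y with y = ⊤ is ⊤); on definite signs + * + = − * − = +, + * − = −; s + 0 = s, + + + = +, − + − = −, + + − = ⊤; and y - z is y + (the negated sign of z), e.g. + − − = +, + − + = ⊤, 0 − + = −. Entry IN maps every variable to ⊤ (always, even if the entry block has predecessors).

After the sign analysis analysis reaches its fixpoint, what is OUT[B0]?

Per-block solution:
  B0:   IN=(all ⊤)   OUT={b:-; rest ⊤}
  B1:   IN={b:-; rest ⊤}   OUT={b:-; rest ⊤}
  B2:   IN={b:-; rest ⊤}   OUT={b:-, f:-; rest ⊤}
  B3:   IN={b:-; rest ⊤}   OUT={b:-; rest ⊤}
  B4:   IN={b:-; rest ⊤}   OUT=(all ⊤)

Merge at B0 (entry node, so the boundary value (all ⊤) is joined with the incoming edge(s)): IN[B0] = (all ⊤) ⊔ OUT[B1] = {a: ⊤, b: ⊤, c: ⊤, d: ⊤, e: ⊤, f: ⊤}
Applying B0's transfer function to that IN value gives OUT[B0] (row B0 above).

Answer: {a: ⊤, b: -, c: ⊤, d: ⊤, e: ⊤, f: ⊤}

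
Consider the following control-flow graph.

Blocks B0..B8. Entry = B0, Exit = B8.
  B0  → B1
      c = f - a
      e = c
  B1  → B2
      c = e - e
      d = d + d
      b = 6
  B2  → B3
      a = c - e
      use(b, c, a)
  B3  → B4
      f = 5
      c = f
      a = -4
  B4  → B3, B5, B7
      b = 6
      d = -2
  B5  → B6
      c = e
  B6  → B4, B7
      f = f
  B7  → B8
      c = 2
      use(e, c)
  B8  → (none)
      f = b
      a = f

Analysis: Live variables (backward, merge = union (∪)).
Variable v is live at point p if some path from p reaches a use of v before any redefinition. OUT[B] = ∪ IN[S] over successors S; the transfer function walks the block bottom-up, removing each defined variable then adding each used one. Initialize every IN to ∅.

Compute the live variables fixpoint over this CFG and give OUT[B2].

Fixpoint table:
  B0:  IN={a, d, f}  OUT={d, e}
  B1:  IN={d, e}  OUT={b, c, e}
  B2:  IN={b, c, e}  OUT={e}
  B3:  IN={e}  OUT={e, f}
  B4:  IN={e, f}  OUT={b, e, f}
  B5:  IN={b, e, f}  OUT={b, e, f}
  B6:  IN={b, e, f}  OUT={b, e, f}
  B7:  IN={b, e}  OUT={b}
  B8:  IN={b}  OUT={}

Merge at B2: OUT[B2] = IN[B3] = {e}

Answer: {e}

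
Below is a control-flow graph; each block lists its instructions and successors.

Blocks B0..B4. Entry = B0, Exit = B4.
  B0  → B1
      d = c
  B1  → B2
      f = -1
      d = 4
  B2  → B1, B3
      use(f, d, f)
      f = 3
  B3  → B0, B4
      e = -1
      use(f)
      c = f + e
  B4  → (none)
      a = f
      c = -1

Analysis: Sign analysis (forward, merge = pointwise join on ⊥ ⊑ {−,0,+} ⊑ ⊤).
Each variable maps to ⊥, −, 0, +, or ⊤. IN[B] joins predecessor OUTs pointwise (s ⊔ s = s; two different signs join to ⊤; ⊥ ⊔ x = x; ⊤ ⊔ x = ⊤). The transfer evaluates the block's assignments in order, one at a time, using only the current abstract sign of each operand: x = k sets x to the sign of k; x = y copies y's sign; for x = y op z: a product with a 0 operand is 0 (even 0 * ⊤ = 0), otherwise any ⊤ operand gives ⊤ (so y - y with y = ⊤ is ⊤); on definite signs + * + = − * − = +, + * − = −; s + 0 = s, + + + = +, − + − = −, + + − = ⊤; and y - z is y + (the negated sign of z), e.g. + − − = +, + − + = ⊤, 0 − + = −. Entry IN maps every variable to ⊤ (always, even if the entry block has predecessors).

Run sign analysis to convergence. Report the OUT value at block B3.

Per-block solution:
  B0:  IN=(all ⊤)  OUT=(all ⊤)
  B1:  IN=(all ⊤)  OUT={d:+, f:-; rest ⊤}
  B2:  IN={d:+, f:-; rest ⊤}  OUT={d:+, f:+; rest ⊤}
  B3:  IN={d:+, f:+; rest ⊤}  OUT={d:+, e:-, f:+; rest ⊤}
  B4:  IN={d:+, e:-, f:+; rest ⊤}  OUT={a:+, c:-, d:+, e:-, f:+; rest ⊤}

Merge at B3: IN[B3] = OUT[B2] = {a: ⊤, b: ⊤, c: ⊤, d: +, e: ⊤, f: +}
Applying B3's transfer function to that IN value gives OUT[B3] (row B3 above).

Answer: {a: ⊤, b: ⊤, c: ⊤, d: +, e: -, f: +}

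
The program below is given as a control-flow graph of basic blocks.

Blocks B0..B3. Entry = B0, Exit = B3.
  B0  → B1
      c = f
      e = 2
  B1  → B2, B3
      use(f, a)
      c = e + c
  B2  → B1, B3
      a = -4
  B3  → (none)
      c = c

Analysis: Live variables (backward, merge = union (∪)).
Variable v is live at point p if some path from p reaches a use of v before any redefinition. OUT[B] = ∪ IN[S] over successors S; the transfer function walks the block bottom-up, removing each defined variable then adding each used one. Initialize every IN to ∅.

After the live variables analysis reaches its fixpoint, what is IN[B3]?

Per-block solution:
  B0: | IN={a, f} | OUT={a, c, e, f}
  B1: | IN={a, c, e, f} | OUT={c, e, f}
  B2: | IN={c, e, f} | OUT={a, c, e, f}
  B3: | IN={c} | OUT={}

B3 is the boundary node: OUT[B3] = {}
Applying B3's transfer function to that OUT value gives IN[B3] (row B3 above).

Answer: {c}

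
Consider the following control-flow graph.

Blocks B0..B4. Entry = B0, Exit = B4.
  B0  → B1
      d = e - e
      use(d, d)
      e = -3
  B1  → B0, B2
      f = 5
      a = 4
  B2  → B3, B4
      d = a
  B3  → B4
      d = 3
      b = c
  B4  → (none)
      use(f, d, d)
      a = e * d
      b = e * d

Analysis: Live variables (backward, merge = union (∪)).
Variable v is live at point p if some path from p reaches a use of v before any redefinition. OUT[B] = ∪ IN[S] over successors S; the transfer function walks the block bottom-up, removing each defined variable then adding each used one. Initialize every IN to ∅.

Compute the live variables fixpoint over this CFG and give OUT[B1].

Fixpoint table:
  B0: | IN={c, e} | OUT={c, e}
  B1: | IN={c, e} | OUT={a, c, e, f}
  B2: | IN={a, c, e, f} | OUT={c, d, e, f}
  B3: | IN={c, e, f} | OUT={d, e, f}
  B4: | IN={d, e, f} | OUT={}

Merge at B1: OUT[B1] = IN[B0] ⊔ IN[B2] = {a, c, e, f}

Answer: {a, c, e, f}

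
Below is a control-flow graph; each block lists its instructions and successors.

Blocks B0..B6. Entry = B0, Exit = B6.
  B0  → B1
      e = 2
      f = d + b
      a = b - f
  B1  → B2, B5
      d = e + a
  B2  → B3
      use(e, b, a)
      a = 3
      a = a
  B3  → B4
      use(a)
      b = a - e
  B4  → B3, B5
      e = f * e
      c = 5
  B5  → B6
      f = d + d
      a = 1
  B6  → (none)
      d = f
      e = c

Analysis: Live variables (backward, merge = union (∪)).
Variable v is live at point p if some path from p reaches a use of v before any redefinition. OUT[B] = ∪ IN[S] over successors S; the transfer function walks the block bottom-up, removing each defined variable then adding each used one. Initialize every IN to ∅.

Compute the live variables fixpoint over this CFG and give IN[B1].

Converged values:
  B0:   IN={b, c, d}   OUT={a, b, c, e, f}
  B1:   IN={a, b, c, e, f}   OUT={a, b, c, d, e, f}
  B2:   IN={a, b, d, e, f}   OUT={a, d, e, f}
  B3:   IN={a, d, e, f}   OUT={a, d, e, f}
  B4:   IN={a, d, e, f}   OUT={a, c, d, e, f}
  B5:   IN={c, d}   OUT={c, f}
  B6:   IN={c, f}   OUT={}

Merge at B1: OUT[B1] = IN[B2] ⊔ IN[B5] = {a, b, c, d, e, f}
Applying B1's transfer function to that OUT value gives IN[B1] (row B1 above).

Answer: {a, b, c, e, f}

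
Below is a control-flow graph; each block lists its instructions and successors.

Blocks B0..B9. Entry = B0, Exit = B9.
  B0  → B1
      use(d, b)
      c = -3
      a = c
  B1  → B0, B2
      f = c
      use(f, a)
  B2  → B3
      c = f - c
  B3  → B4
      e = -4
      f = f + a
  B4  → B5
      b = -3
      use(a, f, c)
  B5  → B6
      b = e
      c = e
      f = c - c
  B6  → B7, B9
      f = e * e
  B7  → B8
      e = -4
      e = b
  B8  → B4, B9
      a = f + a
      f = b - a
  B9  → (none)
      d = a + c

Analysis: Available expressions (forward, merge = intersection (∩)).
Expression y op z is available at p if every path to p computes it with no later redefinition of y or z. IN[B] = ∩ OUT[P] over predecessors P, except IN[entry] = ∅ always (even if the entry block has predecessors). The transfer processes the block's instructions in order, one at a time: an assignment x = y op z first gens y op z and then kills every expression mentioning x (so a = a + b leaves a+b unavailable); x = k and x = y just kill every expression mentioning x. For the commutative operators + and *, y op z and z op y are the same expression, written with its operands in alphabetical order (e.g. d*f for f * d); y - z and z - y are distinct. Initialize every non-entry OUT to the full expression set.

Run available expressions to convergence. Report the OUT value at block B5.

Answer: {c-c}

Derivation:
Per-block solution:
  B0:  IN={}  OUT={}
  B1:  IN={}  OUT={}
  B2:  IN={}  OUT={}
  B3:  IN={}  OUT={}
  B4:  IN={}  OUT={}
  B5:  IN={}  OUT={c-c}
  B6:  IN={c-c}  OUT={c-c, e*e}
  B7:  IN={c-c, e*e}  OUT={c-c}
  B8:  IN={c-c}  OUT={b-a, c-c}
  B9:  IN={c-c}  OUT={a+c, c-c}

Merge at B5: IN[B5] = OUT[B4] = {}
Applying B5's transfer function to that IN value gives OUT[B5] (row B5 above).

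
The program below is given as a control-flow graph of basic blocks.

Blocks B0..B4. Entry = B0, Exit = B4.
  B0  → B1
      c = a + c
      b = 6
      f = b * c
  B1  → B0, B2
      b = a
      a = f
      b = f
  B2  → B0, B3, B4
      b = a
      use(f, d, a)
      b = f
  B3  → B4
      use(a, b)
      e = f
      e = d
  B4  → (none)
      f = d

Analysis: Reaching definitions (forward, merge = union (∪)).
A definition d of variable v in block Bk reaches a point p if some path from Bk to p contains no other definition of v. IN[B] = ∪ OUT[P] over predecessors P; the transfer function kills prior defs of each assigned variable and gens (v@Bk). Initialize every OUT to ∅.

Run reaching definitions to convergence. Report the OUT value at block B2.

Answer: {a@B1, b@B2, c@B0, f@B0}

Trace:
Per-block solution:
  B0:   IN={a@B1, b@B1, b@B2, c@B0, f@B0}   OUT={a@B1, b@B0, c@B0, f@B0}
  B1:   IN={a@B1, b@B0, c@B0, f@B0}   OUT={a@B1, b@B1, c@B0, f@B0}
  B2:   IN={a@B1, b@B1, c@B0, f@B0}   OUT={a@B1, b@B2, c@B0, f@B0}
  B3:   IN={a@B1, b@B2, c@B0, f@B0}   OUT={a@B1, b@B2, c@B0, e@B3, f@B0}
  B4:   IN={a@B1, b@B2, c@B0, e@B3, f@B0}   OUT={a@B1, b@B2, c@B0, e@B3, f@B4}

Merge at B2: IN[B2] = OUT[B1] = {a@B1, b@B1, c@B0, f@B0}
Applying B2's transfer function to that IN value gives OUT[B2] (row B2 above).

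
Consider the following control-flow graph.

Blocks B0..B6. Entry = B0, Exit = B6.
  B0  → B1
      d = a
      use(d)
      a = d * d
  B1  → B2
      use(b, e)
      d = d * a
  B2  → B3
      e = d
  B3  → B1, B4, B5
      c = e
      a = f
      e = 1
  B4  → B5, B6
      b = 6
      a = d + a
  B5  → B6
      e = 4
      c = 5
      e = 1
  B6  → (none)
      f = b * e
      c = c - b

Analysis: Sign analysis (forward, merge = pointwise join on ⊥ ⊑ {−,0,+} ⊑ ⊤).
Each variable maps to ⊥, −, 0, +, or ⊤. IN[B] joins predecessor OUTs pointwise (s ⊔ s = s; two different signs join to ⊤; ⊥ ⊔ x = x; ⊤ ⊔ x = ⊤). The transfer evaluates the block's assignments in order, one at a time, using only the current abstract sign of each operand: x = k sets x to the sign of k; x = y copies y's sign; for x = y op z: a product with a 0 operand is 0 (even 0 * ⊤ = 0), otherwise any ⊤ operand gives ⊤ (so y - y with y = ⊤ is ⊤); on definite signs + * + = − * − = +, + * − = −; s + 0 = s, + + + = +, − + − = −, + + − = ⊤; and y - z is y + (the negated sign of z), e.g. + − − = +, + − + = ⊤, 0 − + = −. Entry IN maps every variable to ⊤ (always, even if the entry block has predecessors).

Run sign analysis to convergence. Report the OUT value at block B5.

Per-block solution:
  B0:   IN=(all ⊤)   OUT=(all ⊤)
  B1:   IN=(all ⊤)   OUT=(all ⊤)
  B2:   IN=(all ⊤)   OUT=(all ⊤)
  B3:   IN=(all ⊤)   OUT={e:+; rest ⊤}
  B4:   IN={e:+; rest ⊤}   OUT={b:+, e:+; rest ⊤}
  B5:   IN={e:+; rest ⊤}   OUT={c:+, e:+; rest ⊤}
  B6:   IN={e:+; rest ⊤}   OUT={e:+; rest ⊤}

Merge at B5: IN[B5] = OUT[B3] ⊔ OUT[B4] = {a: ⊤, b: ⊤, c: ⊤, d: ⊤, e: +, f: ⊤}
Applying B5's transfer function to that IN value gives OUT[B5] (row B5 above).

Answer: {a: ⊤, b: ⊤, c: +, d: ⊤, e: +, f: ⊤}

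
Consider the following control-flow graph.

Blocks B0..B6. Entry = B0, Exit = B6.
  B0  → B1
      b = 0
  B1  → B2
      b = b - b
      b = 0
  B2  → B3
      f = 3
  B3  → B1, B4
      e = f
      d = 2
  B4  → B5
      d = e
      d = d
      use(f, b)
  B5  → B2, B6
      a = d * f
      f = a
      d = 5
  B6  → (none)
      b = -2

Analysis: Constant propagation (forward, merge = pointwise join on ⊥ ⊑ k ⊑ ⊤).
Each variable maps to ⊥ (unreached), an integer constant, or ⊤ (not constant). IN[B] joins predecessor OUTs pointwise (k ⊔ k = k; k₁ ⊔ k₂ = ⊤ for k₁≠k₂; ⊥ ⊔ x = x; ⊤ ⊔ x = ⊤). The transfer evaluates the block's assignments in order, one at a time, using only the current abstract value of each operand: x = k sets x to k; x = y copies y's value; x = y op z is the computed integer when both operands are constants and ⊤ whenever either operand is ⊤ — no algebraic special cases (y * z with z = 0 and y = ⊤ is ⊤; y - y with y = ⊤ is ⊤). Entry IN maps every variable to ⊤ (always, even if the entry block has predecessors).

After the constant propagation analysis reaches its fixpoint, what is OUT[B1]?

Answer: {a: ⊤, b: 0, c: ⊤, d: ⊤, e: ⊤, f: ⊤}

Trace:
Fixpoint table:
  B0:   IN=(all ⊤)   OUT={b:0; rest ⊤}
  B1:   IN={b:0; rest ⊤}   OUT={b:0; rest ⊤}
  B2:   IN={b:0; rest ⊤}   OUT={b:0, f:3; rest ⊤}
  B3:   IN={b:0, f:3; rest ⊤}   OUT={b:0, d:2, e:3, f:3; rest ⊤}
  B4:   IN={b:0, d:2, e:3, f:3; rest ⊤}   OUT={b:0, d:3, e:3, f:3; rest ⊤}
  B5:   IN={b:0, d:3, e:3, f:3; rest ⊤}   OUT={a:9, b:0, d:5, e:3, f:9; rest ⊤}
  B6:   IN={a:9, b:0, d:5, e:3, f:9; rest ⊤}   OUT={a:9, b:-2, d:5, e:3, f:9; rest ⊤}

Merge at B1: IN[B1] = OUT[B0] ⊔ OUT[B3] = {a: ⊤, b: 0, c: ⊤, d: ⊤, e: ⊤, f: ⊤}
Applying B1's transfer function to that IN value gives OUT[B1] (row B1 above).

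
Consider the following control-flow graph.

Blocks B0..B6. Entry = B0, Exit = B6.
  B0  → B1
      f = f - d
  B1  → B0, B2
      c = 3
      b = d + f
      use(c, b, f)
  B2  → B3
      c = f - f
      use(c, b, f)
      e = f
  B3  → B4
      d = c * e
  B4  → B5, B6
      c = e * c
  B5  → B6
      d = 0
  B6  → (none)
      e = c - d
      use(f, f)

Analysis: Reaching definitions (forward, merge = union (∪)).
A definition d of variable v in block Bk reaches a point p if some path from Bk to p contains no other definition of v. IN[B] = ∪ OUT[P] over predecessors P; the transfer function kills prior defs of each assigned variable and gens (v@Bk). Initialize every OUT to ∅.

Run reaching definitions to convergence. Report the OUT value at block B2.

Answer: {b@B1, c@B2, e@B2, f@B0}

Working:
Converged values:
  B0:  IN={b@B1, c@B1, f@B0}  OUT={b@B1, c@B1, f@B0}
  B1:  IN={b@B1, c@B1, f@B0}  OUT={b@B1, c@B1, f@B0}
  B2:  IN={b@B1, c@B1, f@B0}  OUT={b@B1, c@B2, e@B2, f@B0}
  B3:  IN={b@B1, c@B2, e@B2, f@B0}  OUT={b@B1, c@B2, d@B3, e@B2, f@B0}
  B4:  IN={b@B1, c@B2, d@B3, e@B2, f@B0}  OUT={b@B1, c@B4, d@B3, e@B2, f@B0}
  B5:  IN={b@B1, c@B4, d@B3, e@B2, f@B0}  OUT={b@B1, c@B4, d@B5, e@B2, f@B0}
  B6:  IN={b@B1, c@B4, d@B3, d@B5, e@B2, f@B0}  OUT={b@B1, c@B4, d@B3, d@B5, e@B6, f@B0}

Merge at B2: IN[B2] = OUT[B1] = {b@B1, c@B1, f@B0}
Applying B2's transfer function to that IN value gives OUT[B2] (row B2 above).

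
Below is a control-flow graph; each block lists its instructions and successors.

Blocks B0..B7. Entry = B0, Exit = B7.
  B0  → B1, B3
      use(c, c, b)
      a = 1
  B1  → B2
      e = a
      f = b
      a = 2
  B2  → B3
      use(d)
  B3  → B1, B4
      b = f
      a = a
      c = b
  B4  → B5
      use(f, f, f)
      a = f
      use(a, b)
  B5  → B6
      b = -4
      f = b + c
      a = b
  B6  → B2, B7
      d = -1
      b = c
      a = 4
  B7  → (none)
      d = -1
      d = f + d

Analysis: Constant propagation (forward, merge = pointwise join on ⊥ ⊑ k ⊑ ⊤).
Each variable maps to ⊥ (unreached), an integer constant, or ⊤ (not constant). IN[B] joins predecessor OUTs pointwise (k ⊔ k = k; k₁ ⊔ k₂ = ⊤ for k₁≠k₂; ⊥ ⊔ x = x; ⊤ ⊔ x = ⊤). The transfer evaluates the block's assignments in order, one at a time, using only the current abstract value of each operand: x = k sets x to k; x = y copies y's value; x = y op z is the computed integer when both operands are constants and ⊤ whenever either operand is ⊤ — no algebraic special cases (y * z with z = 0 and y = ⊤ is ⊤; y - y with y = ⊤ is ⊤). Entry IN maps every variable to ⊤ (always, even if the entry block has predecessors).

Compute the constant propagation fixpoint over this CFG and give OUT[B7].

Fixpoint table:
  B0:  IN=(all ⊤)  OUT={a:1; rest ⊤}
  B1:  IN=(all ⊤)  OUT={a:2; rest ⊤}
  B2:  IN=(all ⊤)  OUT=(all ⊤)
  B3:  IN=(all ⊤)  OUT=(all ⊤)
  B4:  IN=(all ⊤)  OUT=(all ⊤)
  B5:  IN=(all ⊤)  OUT={a:-4, b:-4; rest ⊤}
  B6:  IN={a:-4, b:-4; rest ⊤}  OUT={a:4, d:-1; rest ⊤}
  B7:  IN={a:4, d:-1; rest ⊤}  OUT={a:4; rest ⊤}

Merge at B7: IN[B7] = OUT[B6] = {a: 4, b: ⊤, c: ⊤, d: -1, e: ⊤, f: ⊤}
Applying B7's transfer function to that IN value gives OUT[B7] (row B7 above).

Answer: {a: 4, b: ⊤, c: ⊤, d: ⊤, e: ⊤, f: ⊤}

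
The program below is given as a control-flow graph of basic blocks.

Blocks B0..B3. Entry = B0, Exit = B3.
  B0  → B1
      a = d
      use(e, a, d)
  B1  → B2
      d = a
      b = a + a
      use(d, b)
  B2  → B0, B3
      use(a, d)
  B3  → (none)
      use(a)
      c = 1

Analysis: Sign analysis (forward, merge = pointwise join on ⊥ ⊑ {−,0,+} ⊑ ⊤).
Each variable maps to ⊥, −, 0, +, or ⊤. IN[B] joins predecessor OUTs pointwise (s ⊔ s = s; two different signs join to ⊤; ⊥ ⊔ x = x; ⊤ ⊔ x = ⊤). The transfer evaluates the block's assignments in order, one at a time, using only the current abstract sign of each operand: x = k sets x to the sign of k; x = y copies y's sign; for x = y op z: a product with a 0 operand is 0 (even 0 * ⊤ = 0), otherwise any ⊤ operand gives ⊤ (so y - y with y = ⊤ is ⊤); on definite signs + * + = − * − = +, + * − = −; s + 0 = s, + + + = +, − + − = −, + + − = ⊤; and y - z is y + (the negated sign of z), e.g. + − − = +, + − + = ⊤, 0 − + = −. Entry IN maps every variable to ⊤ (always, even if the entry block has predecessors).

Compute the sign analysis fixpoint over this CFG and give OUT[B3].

Answer: {a: ⊤, b: ⊤, c: +, d: ⊤, e: ⊤, f: ⊤}

Working:
Converged values:
  B0:  IN=(all ⊤)  OUT=(all ⊤)
  B1:  IN=(all ⊤)  OUT=(all ⊤)
  B2:  IN=(all ⊤)  OUT=(all ⊤)
  B3:  IN=(all ⊤)  OUT={c:+; rest ⊤}

Merge at B3: IN[B3] = OUT[B2] = {a: ⊤, b: ⊤, c: ⊤, d: ⊤, e: ⊤, f: ⊤}
Applying B3's transfer function to that IN value gives OUT[B3] (row B3 above).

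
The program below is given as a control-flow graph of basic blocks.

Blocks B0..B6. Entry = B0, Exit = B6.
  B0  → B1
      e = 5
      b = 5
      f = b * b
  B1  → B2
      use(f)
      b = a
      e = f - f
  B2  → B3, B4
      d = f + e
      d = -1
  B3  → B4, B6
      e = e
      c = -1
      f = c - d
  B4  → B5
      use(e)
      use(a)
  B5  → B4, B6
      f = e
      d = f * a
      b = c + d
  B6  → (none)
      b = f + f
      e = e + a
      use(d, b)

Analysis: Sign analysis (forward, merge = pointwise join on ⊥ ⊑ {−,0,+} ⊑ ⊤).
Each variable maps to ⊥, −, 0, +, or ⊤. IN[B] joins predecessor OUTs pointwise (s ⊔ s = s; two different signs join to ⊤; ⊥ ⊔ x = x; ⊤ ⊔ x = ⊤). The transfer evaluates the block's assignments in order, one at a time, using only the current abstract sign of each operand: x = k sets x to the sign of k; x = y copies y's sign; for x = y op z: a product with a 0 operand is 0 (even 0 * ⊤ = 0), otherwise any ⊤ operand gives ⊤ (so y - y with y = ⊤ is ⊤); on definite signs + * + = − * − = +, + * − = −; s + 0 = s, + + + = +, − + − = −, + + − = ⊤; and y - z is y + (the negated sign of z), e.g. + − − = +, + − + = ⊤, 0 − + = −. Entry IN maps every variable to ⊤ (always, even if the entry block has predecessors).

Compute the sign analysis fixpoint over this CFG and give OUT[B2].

Answer: {a: ⊤, b: ⊤, c: ⊤, d: -, e: ⊤, f: +}

Derivation:
Converged values:
  B0: | IN=(all ⊤) | OUT={b:+, e:+, f:+; rest ⊤}
  B1: | IN={b:+, e:+, f:+; rest ⊤} | OUT={f:+; rest ⊤}
  B2: | IN={f:+; rest ⊤} | OUT={d:-, f:+; rest ⊤}
  B3: | IN={d:-, f:+; rest ⊤} | OUT={c:-, d:-; rest ⊤}
  B4: | IN=(all ⊤) | OUT=(all ⊤)
  B5: | IN=(all ⊤) | OUT=(all ⊤)
  B6: | IN=(all ⊤) | OUT=(all ⊤)

Merge at B2: IN[B2] = OUT[B1] = {a: ⊤, b: ⊤, c: ⊤, d: ⊤, e: ⊤, f: +}
Applying B2's transfer function to that IN value gives OUT[B2] (row B2 above).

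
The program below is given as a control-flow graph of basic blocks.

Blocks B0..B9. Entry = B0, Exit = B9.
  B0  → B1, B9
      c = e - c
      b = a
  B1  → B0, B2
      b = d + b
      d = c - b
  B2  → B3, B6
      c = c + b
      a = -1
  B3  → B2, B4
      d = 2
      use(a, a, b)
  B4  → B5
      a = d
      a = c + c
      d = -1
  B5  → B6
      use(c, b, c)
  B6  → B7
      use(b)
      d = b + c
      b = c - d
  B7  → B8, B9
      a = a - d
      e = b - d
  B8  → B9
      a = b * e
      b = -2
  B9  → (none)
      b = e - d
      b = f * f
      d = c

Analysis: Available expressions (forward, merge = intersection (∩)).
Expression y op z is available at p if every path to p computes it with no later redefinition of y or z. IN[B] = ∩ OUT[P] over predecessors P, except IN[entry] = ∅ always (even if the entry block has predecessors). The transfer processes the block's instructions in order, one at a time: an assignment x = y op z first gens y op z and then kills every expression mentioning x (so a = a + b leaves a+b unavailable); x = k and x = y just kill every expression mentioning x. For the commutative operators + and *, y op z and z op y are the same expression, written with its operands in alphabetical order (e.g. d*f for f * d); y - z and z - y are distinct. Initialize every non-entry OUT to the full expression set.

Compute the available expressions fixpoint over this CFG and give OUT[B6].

Fixpoint table:
  B0: | IN={} | OUT={}
  B1: | IN={} | OUT={c-b}
  B2: | IN={} | OUT={}
  B3: | IN={} | OUT={}
  B4: | IN={} | OUT={c+c}
  B5: | IN={c+c} | OUT={c+c}
  B6: | IN={} | OUT={c-d}
  B7: | IN={c-d} | OUT={b-d, c-d}
  B8: | IN={b-d, c-d} | OUT={c-d}
  B9: | IN={} | OUT={f*f}

Merge at B6: IN[B6] = OUT[B2] ∩ OUT[B5] = {}
Applying B6's transfer function to that IN value gives OUT[B6] (row B6 above).

Answer: {c-d}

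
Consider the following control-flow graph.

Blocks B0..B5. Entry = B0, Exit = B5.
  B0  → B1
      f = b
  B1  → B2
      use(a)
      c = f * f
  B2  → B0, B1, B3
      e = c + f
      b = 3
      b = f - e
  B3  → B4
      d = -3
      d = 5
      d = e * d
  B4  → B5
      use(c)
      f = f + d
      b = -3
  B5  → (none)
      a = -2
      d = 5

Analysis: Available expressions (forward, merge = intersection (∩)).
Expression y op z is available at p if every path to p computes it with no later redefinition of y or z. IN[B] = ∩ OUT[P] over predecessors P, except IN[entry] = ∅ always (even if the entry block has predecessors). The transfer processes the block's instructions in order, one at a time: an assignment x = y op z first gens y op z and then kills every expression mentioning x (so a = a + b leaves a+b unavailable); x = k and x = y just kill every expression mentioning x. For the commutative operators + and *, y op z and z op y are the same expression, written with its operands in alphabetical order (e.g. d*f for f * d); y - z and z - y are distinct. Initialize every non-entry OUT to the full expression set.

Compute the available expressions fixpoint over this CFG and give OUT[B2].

Fixpoint table:
  B0:   IN={}   OUT={}
  B1:   IN={}   OUT={f*f}
  B2:   IN={f*f}   OUT={c+f, f*f, f-e}
  B3:   IN={c+f, f*f, f-e}   OUT={c+f, f*f, f-e}
  B4:   IN={c+f, f*f, f-e}   OUT={}
  B5:   IN={}   OUT={}

Merge at B2: IN[B2] = OUT[B1] = {f*f}
Applying B2's transfer function to that IN value gives OUT[B2] (row B2 above).

Answer: {c+f, f*f, f-e}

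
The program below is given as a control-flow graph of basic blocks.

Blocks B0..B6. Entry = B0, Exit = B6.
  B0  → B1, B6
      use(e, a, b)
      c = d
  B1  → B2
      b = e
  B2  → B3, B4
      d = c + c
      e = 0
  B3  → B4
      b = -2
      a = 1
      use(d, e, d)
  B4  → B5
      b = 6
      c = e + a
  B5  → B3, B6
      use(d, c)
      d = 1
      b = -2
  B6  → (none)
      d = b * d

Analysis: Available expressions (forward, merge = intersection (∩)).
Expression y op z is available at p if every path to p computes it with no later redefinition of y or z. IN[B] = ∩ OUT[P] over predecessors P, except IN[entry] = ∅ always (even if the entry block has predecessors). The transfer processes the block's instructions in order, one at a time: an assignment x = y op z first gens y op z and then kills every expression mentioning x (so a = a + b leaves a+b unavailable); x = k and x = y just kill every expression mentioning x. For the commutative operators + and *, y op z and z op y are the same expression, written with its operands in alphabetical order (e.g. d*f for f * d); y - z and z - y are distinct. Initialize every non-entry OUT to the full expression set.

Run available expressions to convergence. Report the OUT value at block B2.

Answer: {c+c}

Trace:
Per-block solution:
  B0: | IN={} | OUT={}
  B1: | IN={} | OUT={}
  B2: | IN={} | OUT={c+c}
  B3: | IN={} | OUT={}
  B4: | IN={} | OUT={a+e}
  B5: | IN={a+e} | OUT={a+e}
  B6: | IN={} | OUT={}

Merge at B2: IN[B2] = OUT[B1] = {}
Applying B2's transfer function to that IN value gives OUT[B2] (row B2 above).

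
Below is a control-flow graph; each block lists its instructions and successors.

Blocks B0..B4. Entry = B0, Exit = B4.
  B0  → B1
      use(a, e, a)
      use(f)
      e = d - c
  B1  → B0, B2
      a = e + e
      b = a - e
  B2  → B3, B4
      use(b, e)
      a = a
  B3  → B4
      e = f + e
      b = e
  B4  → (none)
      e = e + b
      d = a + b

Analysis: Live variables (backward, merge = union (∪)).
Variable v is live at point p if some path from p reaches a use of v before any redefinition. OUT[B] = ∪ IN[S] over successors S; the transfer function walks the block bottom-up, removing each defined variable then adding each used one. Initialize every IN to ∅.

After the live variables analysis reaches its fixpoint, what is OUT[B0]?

Converged values:
  B0:  IN={a, c, d, e, f}  OUT={c, d, e, f}
  B1:  IN={c, d, e, f}  OUT={a, b, c, d, e, f}
  B2:  IN={a, b, e, f}  OUT={a, b, e, f}
  B3:  IN={a, e, f}  OUT={a, b, e}
  B4:  IN={a, b, e}  OUT={}

Merge at B0: OUT[B0] = IN[B1] = {c, d, e, f}

Answer: {c, d, e, f}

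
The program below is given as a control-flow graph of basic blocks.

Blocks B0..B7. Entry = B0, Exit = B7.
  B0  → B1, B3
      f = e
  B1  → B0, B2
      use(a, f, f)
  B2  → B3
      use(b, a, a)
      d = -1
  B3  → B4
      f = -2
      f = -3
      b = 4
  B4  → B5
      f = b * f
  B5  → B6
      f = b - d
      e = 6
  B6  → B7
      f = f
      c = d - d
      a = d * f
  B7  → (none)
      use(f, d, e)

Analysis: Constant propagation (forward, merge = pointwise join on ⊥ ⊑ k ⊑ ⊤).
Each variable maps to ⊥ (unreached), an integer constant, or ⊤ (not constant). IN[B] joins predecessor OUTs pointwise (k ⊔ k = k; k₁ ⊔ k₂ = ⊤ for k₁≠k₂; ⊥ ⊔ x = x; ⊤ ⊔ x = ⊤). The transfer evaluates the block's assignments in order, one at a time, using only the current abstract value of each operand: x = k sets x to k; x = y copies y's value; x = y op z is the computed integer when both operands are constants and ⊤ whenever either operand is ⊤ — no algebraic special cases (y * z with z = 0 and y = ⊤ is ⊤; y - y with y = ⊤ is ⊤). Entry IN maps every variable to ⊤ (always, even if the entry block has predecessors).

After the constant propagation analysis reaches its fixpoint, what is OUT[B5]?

Fixpoint table:
  B0:  IN=(all ⊤)  OUT=(all ⊤)
  B1:  IN=(all ⊤)  OUT=(all ⊤)
  B2:  IN=(all ⊤)  OUT={d:-1; rest ⊤}
  B3:  IN=(all ⊤)  OUT={b:4, f:-3; rest ⊤}
  B4:  IN={b:4, f:-3; rest ⊤}  OUT={b:4, f:-12; rest ⊤}
  B5:  IN={b:4, f:-12; rest ⊤}  OUT={b:4, e:6; rest ⊤}
  B6:  IN={b:4, e:6; rest ⊤}  OUT={b:4, e:6; rest ⊤}
  B7:  IN={b:4, e:6; rest ⊤}  OUT={b:4, e:6; rest ⊤}

Merge at B5: IN[B5] = OUT[B4] = {a: ⊤, b: 4, c: ⊤, d: ⊤, e: ⊤, f: -12}
Applying B5's transfer function to that IN value gives OUT[B5] (row B5 above).

Answer: {a: ⊤, b: 4, c: ⊤, d: ⊤, e: 6, f: ⊤}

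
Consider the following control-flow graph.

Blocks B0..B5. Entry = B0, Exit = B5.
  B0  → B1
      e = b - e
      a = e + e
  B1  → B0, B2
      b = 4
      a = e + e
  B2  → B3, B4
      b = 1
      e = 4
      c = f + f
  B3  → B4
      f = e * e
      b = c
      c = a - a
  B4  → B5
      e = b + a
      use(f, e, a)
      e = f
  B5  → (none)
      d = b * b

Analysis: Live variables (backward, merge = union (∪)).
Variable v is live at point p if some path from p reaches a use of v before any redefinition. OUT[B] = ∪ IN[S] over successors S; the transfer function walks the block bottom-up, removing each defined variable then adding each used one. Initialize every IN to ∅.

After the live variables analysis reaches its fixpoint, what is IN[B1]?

Per-block solution:
  B0:  IN={b, e, f}  OUT={e, f}
  B1:  IN={e, f}  OUT={a, b, e, f}
  B2:  IN={a, f}  OUT={a, b, c, e, f}
  B3:  IN={a, c, e}  OUT={a, b, f}
  B4:  IN={a, b, f}  OUT={b}
  B5:  IN={b}  OUT={}

Merge at B1: OUT[B1] = IN[B0] ⊔ IN[B2] = {a, b, e, f}
Applying B1's transfer function to that OUT value gives IN[B1] (row B1 above).

Answer: {e, f}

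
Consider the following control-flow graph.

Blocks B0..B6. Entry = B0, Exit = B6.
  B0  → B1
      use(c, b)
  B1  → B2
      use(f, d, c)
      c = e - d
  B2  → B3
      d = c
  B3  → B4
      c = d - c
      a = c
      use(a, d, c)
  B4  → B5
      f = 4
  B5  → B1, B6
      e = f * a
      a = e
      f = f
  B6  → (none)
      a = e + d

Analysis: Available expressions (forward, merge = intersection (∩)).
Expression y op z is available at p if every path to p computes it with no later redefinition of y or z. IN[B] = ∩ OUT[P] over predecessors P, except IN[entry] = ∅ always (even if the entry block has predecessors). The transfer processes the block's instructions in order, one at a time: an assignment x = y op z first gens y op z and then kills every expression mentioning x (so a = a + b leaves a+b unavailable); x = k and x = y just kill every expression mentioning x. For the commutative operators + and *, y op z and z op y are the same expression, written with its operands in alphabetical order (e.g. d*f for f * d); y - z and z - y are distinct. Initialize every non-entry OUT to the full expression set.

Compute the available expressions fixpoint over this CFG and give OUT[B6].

Answer: {d+e}

Derivation:
Converged values:
  B0: | IN={} | OUT={}
  B1: | IN={} | OUT={e-d}
  B2: | IN={e-d} | OUT={}
  B3: | IN={} | OUT={}
  B4: | IN={} | OUT={}
  B5: | IN={} | OUT={}
  B6: | IN={} | OUT={d+e}

Merge at B6: IN[B6] = OUT[B5] = {}
Applying B6's transfer function to that IN value gives OUT[B6] (row B6 above).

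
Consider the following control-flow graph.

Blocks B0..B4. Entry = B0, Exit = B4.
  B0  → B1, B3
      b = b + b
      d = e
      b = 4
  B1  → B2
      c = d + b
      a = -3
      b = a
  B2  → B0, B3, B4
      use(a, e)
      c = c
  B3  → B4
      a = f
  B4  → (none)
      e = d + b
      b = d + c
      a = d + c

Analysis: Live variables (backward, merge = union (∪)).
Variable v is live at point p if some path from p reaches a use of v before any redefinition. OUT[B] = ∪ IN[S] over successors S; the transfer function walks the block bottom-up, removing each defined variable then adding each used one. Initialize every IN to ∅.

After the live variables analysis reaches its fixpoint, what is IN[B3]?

Answer: {b, c, d, f}

Working:
Converged values:
  B0:  IN={b, c, e, f}  OUT={b, c, d, e, f}
  B1:  IN={b, d, e, f}  OUT={a, b, c, d, e, f}
  B2:  IN={a, b, c, d, e, f}  OUT={b, c, d, e, f}
  B3:  IN={b, c, d, f}  OUT={b, c, d}
  B4:  IN={b, c, d}  OUT={}

Merge at B3: OUT[B3] = IN[B4] = {b, c, d}
Applying B3's transfer function to that OUT value gives IN[B3] (row B3 above).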